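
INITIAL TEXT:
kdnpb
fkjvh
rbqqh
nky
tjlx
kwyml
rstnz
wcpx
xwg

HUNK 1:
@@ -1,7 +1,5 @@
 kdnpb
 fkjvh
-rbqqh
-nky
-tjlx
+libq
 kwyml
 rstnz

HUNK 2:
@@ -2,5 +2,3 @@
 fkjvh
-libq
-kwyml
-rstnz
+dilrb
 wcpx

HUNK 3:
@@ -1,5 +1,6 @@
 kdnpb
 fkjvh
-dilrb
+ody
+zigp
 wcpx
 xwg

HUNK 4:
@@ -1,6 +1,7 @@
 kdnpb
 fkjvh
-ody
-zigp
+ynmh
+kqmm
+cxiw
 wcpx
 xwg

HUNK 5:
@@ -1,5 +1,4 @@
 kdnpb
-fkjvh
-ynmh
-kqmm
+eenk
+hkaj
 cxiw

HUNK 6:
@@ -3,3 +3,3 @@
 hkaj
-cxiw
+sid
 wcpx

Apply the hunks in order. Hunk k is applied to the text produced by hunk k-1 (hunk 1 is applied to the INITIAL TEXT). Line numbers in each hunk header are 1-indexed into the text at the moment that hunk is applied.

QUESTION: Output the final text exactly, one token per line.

Hunk 1: at line 1 remove [rbqqh,nky,tjlx] add [libq] -> 7 lines: kdnpb fkjvh libq kwyml rstnz wcpx xwg
Hunk 2: at line 2 remove [libq,kwyml,rstnz] add [dilrb] -> 5 lines: kdnpb fkjvh dilrb wcpx xwg
Hunk 3: at line 1 remove [dilrb] add [ody,zigp] -> 6 lines: kdnpb fkjvh ody zigp wcpx xwg
Hunk 4: at line 1 remove [ody,zigp] add [ynmh,kqmm,cxiw] -> 7 lines: kdnpb fkjvh ynmh kqmm cxiw wcpx xwg
Hunk 5: at line 1 remove [fkjvh,ynmh,kqmm] add [eenk,hkaj] -> 6 lines: kdnpb eenk hkaj cxiw wcpx xwg
Hunk 6: at line 3 remove [cxiw] add [sid] -> 6 lines: kdnpb eenk hkaj sid wcpx xwg

Answer: kdnpb
eenk
hkaj
sid
wcpx
xwg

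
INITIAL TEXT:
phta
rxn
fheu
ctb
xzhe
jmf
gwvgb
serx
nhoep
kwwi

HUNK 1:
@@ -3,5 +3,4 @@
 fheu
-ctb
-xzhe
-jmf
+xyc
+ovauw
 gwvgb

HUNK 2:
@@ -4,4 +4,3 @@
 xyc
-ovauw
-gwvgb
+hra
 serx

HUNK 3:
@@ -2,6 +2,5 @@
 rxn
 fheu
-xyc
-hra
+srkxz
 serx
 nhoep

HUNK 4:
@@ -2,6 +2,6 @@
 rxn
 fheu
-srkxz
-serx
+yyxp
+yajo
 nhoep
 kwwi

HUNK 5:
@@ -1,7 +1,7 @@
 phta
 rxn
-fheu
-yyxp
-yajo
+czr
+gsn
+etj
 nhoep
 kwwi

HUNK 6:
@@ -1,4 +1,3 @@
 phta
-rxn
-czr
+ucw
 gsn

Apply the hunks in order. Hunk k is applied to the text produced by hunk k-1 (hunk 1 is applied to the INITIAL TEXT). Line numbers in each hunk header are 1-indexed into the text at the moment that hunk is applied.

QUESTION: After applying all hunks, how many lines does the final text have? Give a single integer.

Hunk 1: at line 3 remove [ctb,xzhe,jmf] add [xyc,ovauw] -> 9 lines: phta rxn fheu xyc ovauw gwvgb serx nhoep kwwi
Hunk 2: at line 4 remove [ovauw,gwvgb] add [hra] -> 8 lines: phta rxn fheu xyc hra serx nhoep kwwi
Hunk 3: at line 2 remove [xyc,hra] add [srkxz] -> 7 lines: phta rxn fheu srkxz serx nhoep kwwi
Hunk 4: at line 2 remove [srkxz,serx] add [yyxp,yajo] -> 7 lines: phta rxn fheu yyxp yajo nhoep kwwi
Hunk 5: at line 1 remove [fheu,yyxp,yajo] add [czr,gsn,etj] -> 7 lines: phta rxn czr gsn etj nhoep kwwi
Hunk 6: at line 1 remove [rxn,czr] add [ucw] -> 6 lines: phta ucw gsn etj nhoep kwwi
Final line count: 6

Answer: 6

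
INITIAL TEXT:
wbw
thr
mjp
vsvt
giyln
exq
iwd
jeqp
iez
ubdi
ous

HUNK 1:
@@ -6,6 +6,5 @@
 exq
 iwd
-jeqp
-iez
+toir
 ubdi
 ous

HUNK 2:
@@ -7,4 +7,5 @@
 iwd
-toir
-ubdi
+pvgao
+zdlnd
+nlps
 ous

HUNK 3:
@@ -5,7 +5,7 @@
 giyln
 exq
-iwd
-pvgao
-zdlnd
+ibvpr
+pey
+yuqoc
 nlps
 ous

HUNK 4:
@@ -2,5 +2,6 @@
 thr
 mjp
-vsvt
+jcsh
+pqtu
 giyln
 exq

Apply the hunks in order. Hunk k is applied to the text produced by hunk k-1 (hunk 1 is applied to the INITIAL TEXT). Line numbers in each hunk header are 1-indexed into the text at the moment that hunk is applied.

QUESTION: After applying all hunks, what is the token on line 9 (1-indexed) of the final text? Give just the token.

Hunk 1: at line 6 remove [jeqp,iez] add [toir] -> 10 lines: wbw thr mjp vsvt giyln exq iwd toir ubdi ous
Hunk 2: at line 7 remove [toir,ubdi] add [pvgao,zdlnd,nlps] -> 11 lines: wbw thr mjp vsvt giyln exq iwd pvgao zdlnd nlps ous
Hunk 3: at line 5 remove [iwd,pvgao,zdlnd] add [ibvpr,pey,yuqoc] -> 11 lines: wbw thr mjp vsvt giyln exq ibvpr pey yuqoc nlps ous
Hunk 4: at line 2 remove [vsvt] add [jcsh,pqtu] -> 12 lines: wbw thr mjp jcsh pqtu giyln exq ibvpr pey yuqoc nlps ous
Final line 9: pey

Answer: pey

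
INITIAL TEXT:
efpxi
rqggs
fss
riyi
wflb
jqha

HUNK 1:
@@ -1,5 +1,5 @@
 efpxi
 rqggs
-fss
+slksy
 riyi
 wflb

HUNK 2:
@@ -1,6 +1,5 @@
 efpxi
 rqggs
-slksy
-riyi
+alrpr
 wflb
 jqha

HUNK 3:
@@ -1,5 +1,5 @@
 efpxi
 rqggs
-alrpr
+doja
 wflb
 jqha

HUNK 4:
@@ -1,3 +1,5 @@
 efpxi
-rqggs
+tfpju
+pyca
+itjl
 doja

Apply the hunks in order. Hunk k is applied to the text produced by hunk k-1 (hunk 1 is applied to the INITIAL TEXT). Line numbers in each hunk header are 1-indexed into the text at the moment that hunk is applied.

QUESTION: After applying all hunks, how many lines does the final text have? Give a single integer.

Answer: 7

Derivation:
Hunk 1: at line 1 remove [fss] add [slksy] -> 6 lines: efpxi rqggs slksy riyi wflb jqha
Hunk 2: at line 1 remove [slksy,riyi] add [alrpr] -> 5 lines: efpxi rqggs alrpr wflb jqha
Hunk 3: at line 1 remove [alrpr] add [doja] -> 5 lines: efpxi rqggs doja wflb jqha
Hunk 4: at line 1 remove [rqggs] add [tfpju,pyca,itjl] -> 7 lines: efpxi tfpju pyca itjl doja wflb jqha
Final line count: 7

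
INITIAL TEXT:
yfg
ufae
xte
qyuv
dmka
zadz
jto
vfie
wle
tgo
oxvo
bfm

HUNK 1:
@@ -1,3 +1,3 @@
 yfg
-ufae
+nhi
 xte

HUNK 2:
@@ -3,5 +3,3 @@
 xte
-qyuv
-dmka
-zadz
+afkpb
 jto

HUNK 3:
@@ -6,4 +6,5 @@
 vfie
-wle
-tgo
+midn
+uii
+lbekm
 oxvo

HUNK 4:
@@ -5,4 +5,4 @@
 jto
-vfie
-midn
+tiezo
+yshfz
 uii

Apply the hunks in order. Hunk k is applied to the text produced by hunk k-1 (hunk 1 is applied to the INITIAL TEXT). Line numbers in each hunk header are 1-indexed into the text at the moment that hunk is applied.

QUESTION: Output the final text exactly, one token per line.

Hunk 1: at line 1 remove [ufae] add [nhi] -> 12 lines: yfg nhi xte qyuv dmka zadz jto vfie wle tgo oxvo bfm
Hunk 2: at line 3 remove [qyuv,dmka,zadz] add [afkpb] -> 10 lines: yfg nhi xte afkpb jto vfie wle tgo oxvo bfm
Hunk 3: at line 6 remove [wle,tgo] add [midn,uii,lbekm] -> 11 lines: yfg nhi xte afkpb jto vfie midn uii lbekm oxvo bfm
Hunk 4: at line 5 remove [vfie,midn] add [tiezo,yshfz] -> 11 lines: yfg nhi xte afkpb jto tiezo yshfz uii lbekm oxvo bfm

Answer: yfg
nhi
xte
afkpb
jto
tiezo
yshfz
uii
lbekm
oxvo
bfm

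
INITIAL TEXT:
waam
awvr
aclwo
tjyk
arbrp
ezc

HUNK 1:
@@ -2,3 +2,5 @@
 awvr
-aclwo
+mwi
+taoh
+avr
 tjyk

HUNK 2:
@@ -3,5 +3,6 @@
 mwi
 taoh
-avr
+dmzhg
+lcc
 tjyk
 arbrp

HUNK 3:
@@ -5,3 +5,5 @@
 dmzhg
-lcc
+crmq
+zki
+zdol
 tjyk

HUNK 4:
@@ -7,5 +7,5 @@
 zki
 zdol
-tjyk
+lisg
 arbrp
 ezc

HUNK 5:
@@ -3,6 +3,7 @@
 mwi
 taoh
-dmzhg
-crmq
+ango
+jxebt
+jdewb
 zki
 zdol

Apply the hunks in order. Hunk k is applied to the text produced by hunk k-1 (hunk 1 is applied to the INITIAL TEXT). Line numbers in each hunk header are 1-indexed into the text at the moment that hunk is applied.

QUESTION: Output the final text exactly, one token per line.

Hunk 1: at line 2 remove [aclwo] add [mwi,taoh,avr] -> 8 lines: waam awvr mwi taoh avr tjyk arbrp ezc
Hunk 2: at line 3 remove [avr] add [dmzhg,lcc] -> 9 lines: waam awvr mwi taoh dmzhg lcc tjyk arbrp ezc
Hunk 3: at line 5 remove [lcc] add [crmq,zki,zdol] -> 11 lines: waam awvr mwi taoh dmzhg crmq zki zdol tjyk arbrp ezc
Hunk 4: at line 7 remove [tjyk] add [lisg] -> 11 lines: waam awvr mwi taoh dmzhg crmq zki zdol lisg arbrp ezc
Hunk 5: at line 3 remove [dmzhg,crmq] add [ango,jxebt,jdewb] -> 12 lines: waam awvr mwi taoh ango jxebt jdewb zki zdol lisg arbrp ezc

Answer: waam
awvr
mwi
taoh
ango
jxebt
jdewb
zki
zdol
lisg
arbrp
ezc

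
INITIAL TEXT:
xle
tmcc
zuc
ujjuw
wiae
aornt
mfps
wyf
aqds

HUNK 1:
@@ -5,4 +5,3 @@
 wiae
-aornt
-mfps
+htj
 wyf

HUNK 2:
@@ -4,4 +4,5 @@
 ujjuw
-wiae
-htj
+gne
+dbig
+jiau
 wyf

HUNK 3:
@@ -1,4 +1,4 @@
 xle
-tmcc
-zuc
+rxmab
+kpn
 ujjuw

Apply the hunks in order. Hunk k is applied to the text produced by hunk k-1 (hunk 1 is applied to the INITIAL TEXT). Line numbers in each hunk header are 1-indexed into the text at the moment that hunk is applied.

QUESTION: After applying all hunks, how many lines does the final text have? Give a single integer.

Answer: 9

Derivation:
Hunk 1: at line 5 remove [aornt,mfps] add [htj] -> 8 lines: xle tmcc zuc ujjuw wiae htj wyf aqds
Hunk 2: at line 4 remove [wiae,htj] add [gne,dbig,jiau] -> 9 lines: xle tmcc zuc ujjuw gne dbig jiau wyf aqds
Hunk 3: at line 1 remove [tmcc,zuc] add [rxmab,kpn] -> 9 lines: xle rxmab kpn ujjuw gne dbig jiau wyf aqds
Final line count: 9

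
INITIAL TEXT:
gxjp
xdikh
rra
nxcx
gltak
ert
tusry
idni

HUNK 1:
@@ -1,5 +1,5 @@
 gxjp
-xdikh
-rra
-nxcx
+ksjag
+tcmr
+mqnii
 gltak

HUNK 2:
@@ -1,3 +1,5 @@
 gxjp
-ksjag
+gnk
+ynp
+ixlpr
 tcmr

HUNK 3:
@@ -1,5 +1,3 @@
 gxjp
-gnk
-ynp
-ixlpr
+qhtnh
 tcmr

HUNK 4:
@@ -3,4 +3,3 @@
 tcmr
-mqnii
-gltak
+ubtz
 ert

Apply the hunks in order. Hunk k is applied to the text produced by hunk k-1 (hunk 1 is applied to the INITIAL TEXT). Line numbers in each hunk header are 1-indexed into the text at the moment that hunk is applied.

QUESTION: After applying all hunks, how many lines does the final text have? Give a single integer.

Hunk 1: at line 1 remove [xdikh,rra,nxcx] add [ksjag,tcmr,mqnii] -> 8 lines: gxjp ksjag tcmr mqnii gltak ert tusry idni
Hunk 2: at line 1 remove [ksjag] add [gnk,ynp,ixlpr] -> 10 lines: gxjp gnk ynp ixlpr tcmr mqnii gltak ert tusry idni
Hunk 3: at line 1 remove [gnk,ynp,ixlpr] add [qhtnh] -> 8 lines: gxjp qhtnh tcmr mqnii gltak ert tusry idni
Hunk 4: at line 3 remove [mqnii,gltak] add [ubtz] -> 7 lines: gxjp qhtnh tcmr ubtz ert tusry idni
Final line count: 7

Answer: 7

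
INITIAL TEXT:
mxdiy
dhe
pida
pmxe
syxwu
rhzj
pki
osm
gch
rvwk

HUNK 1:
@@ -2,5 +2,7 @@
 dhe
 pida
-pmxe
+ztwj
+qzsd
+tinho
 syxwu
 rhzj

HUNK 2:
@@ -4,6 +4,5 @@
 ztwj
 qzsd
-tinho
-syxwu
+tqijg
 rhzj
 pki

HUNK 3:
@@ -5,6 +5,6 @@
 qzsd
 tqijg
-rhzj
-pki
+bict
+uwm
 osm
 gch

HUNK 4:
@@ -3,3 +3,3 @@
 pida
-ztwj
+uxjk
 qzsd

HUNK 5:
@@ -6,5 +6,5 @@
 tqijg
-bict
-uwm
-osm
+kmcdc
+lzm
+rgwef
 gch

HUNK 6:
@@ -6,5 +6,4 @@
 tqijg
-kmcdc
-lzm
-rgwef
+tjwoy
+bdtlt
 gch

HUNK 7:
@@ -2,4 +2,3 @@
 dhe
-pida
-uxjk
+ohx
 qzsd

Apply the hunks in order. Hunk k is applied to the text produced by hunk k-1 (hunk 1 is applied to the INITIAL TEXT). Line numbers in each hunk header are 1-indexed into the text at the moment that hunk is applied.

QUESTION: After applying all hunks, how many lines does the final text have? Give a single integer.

Hunk 1: at line 2 remove [pmxe] add [ztwj,qzsd,tinho] -> 12 lines: mxdiy dhe pida ztwj qzsd tinho syxwu rhzj pki osm gch rvwk
Hunk 2: at line 4 remove [tinho,syxwu] add [tqijg] -> 11 lines: mxdiy dhe pida ztwj qzsd tqijg rhzj pki osm gch rvwk
Hunk 3: at line 5 remove [rhzj,pki] add [bict,uwm] -> 11 lines: mxdiy dhe pida ztwj qzsd tqijg bict uwm osm gch rvwk
Hunk 4: at line 3 remove [ztwj] add [uxjk] -> 11 lines: mxdiy dhe pida uxjk qzsd tqijg bict uwm osm gch rvwk
Hunk 5: at line 6 remove [bict,uwm,osm] add [kmcdc,lzm,rgwef] -> 11 lines: mxdiy dhe pida uxjk qzsd tqijg kmcdc lzm rgwef gch rvwk
Hunk 6: at line 6 remove [kmcdc,lzm,rgwef] add [tjwoy,bdtlt] -> 10 lines: mxdiy dhe pida uxjk qzsd tqijg tjwoy bdtlt gch rvwk
Hunk 7: at line 2 remove [pida,uxjk] add [ohx] -> 9 lines: mxdiy dhe ohx qzsd tqijg tjwoy bdtlt gch rvwk
Final line count: 9

Answer: 9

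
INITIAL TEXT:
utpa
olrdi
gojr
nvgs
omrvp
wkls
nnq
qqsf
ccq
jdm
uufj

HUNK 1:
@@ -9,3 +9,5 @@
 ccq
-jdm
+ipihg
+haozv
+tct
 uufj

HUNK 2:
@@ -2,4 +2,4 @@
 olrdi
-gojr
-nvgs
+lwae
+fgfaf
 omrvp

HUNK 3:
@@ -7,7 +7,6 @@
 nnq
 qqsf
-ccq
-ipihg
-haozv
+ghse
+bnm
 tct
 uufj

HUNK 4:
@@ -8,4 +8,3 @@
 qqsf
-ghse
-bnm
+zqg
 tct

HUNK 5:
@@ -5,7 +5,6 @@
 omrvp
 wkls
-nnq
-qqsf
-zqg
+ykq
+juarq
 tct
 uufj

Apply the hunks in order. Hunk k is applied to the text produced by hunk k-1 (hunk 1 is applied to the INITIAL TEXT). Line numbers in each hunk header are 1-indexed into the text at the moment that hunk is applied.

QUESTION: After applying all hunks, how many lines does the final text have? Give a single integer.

Hunk 1: at line 9 remove [jdm] add [ipihg,haozv,tct] -> 13 lines: utpa olrdi gojr nvgs omrvp wkls nnq qqsf ccq ipihg haozv tct uufj
Hunk 2: at line 2 remove [gojr,nvgs] add [lwae,fgfaf] -> 13 lines: utpa olrdi lwae fgfaf omrvp wkls nnq qqsf ccq ipihg haozv tct uufj
Hunk 3: at line 7 remove [ccq,ipihg,haozv] add [ghse,bnm] -> 12 lines: utpa olrdi lwae fgfaf omrvp wkls nnq qqsf ghse bnm tct uufj
Hunk 4: at line 8 remove [ghse,bnm] add [zqg] -> 11 lines: utpa olrdi lwae fgfaf omrvp wkls nnq qqsf zqg tct uufj
Hunk 5: at line 5 remove [nnq,qqsf,zqg] add [ykq,juarq] -> 10 lines: utpa olrdi lwae fgfaf omrvp wkls ykq juarq tct uufj
Final line count: 10

Answer: 10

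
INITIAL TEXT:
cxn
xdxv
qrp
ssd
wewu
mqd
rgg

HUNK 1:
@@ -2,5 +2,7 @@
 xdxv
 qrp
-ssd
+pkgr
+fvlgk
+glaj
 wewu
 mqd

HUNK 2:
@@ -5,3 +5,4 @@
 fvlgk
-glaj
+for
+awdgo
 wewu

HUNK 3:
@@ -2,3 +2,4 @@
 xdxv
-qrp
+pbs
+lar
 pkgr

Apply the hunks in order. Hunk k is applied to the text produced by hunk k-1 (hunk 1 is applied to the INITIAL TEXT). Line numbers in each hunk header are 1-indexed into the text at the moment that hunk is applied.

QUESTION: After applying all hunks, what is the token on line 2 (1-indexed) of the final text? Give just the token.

Hunk 1: at line 2 remove [ssd] add [pkgr,fvlgk,glaj] -> 9 lines: cxn xdxv qrp pkgr fvlgk glaj wewu mqd rgg
Hunk 2: at line 5 remove [glaj] add [for,awdgo] -> 10 lines: cxn xdxv qrp pkgr fvlgk for awdgo wewu mqd rgg
Hunk 3: at line 2 remove [qrp] add [pbs,lar] -> 11 lines: cxn xdxv pbs lar pkgr fvlgk for awdgo wewu mqd rgg
Final line 2: xdxv

Answer: xdxv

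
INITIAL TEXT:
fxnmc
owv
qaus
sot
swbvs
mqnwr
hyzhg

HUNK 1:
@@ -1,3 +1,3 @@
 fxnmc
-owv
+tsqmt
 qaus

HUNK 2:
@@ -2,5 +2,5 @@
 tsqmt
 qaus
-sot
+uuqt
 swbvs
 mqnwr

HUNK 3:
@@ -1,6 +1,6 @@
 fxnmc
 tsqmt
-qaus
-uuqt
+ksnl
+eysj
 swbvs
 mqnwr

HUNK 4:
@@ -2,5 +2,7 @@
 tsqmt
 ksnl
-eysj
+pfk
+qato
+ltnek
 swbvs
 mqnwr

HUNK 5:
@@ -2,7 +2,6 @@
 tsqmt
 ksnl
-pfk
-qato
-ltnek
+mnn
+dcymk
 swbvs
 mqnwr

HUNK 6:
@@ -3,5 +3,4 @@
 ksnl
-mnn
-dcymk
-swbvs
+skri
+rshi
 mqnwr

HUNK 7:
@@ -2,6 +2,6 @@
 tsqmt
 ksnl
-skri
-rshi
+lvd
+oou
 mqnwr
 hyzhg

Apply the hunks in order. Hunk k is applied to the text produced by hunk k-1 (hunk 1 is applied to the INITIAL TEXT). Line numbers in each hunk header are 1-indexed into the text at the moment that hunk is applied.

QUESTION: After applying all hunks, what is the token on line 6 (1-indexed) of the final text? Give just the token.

Answer: mqnwr

Derivation:
Hunk 1: at line 1 remove [owv] add [tsqmt] -> 7 lines: fxnmc tsqmt qaus sot swbvs mqnwr hyzhg
Hunk 2: at line 2 remove [sot] add [uuqt] -> 7 lines: fxnmc tsqmt qaus uuqt swbvs mqnwr hyzhg
Hunk 3: at line 1 remove [qaus,uuqt] add [ksnl,eysj] -> 7 lines: fxnmc tsqmt ksnl eysj swbvs mqnwr hyzhg
Hunk 4: at line 2 remove [eysj] add [pfk,qato,ltnek] -> 9 lines: fxnmc tsqmt ksnl pfk qato ltnek swbvs mqnwr hyzhg
Hunk 5: at line 2 remove [pfk,qato,ltnek] add [mnn,dcymk] -> 8 lines: fxnmc tsqmt ksnl mnn dcymk swbvs mqnwr hyzhg
Hunk 6: at line 3 remove [mnn,dcymk,swbvs] add [skri,rshi] -> 7 lines: fxnmc tsqmt ksnl skri rshi mqnwr hyzhg
Hunk 7: at line 2 remove [skri,rshi] add [lvd,oou] -> 7 lines: fxnmc tsqmt ksnl lvd oou mqnwr hyzhg
Final line 6: mqnwr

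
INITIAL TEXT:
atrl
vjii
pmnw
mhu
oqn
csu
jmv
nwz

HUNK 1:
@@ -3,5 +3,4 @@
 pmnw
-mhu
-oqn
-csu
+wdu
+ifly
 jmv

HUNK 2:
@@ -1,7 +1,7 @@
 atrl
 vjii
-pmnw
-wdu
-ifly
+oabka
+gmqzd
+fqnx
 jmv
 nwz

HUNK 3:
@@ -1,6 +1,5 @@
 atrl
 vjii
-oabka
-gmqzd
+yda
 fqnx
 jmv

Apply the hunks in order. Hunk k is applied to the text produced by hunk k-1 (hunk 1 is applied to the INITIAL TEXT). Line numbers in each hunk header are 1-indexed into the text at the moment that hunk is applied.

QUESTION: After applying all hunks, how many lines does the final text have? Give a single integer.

Answer: 6

Derivation:
Hunk 1: at line 3 remove [mhu,oqn,csu] add [wdu,ifly] -> 7 lines: atrl vjii pmnw wdu ifly jmv nwz
Hunk 2: at line 1 remove [pmnw,wdu,ifly] add [oabka,gmqzd,fqnx] -> 7 lines: atrl vjii oabka gmqzd fqnx jmv nwz
Hunk 3: at line 1 remove [oabka,gmqzd] add [yda] -> 6 lines: atrl vjii yda fqnx jmv nwz
Final line count: 6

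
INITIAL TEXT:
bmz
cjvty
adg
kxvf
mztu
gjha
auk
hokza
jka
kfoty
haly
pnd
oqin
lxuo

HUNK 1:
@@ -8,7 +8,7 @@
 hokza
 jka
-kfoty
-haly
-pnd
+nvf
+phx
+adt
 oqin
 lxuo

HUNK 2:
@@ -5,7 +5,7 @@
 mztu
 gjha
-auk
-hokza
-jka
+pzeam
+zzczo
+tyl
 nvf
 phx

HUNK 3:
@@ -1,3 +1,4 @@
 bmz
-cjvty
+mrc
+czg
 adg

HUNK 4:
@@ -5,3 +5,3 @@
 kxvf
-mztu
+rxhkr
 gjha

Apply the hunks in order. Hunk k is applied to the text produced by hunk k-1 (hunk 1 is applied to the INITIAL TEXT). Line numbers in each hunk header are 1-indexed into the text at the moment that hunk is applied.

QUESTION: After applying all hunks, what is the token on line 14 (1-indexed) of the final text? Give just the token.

Answer: oqin

Derivation:
Hunk 1: at line 8 remove [kfoty,haly,pnd] add [nvf,phx,adt] -> 14 lines: bmz cjvty adg kxvf mztu gjha auk hokza jka nvf phx adt oqin lxuo
Hunk 2: at line 5 remove [auk,hokza,jka] add [pzeam,zzczo,tyl] -> 14 lines: bmz cjvty adg kxvf mztu gjha pzeam zzczo tyl nvf phx adt oqin lxuo
Hunk 3: at line 1 remove [cjvty] add [mrc,czg] -> 15 lines: bmz mrc czg adg kxvf mztu gjha pzeam zzczo tyl nvf phx adt oqin lxuo
Hunk 4: at line 5 remove [mztu] add [rxhkr] -> 15 lines: bmz mrc czg adg kxvf rxhkr gjha pzeam zzczo tyl nvf phx adt oqin lxuo
Final line 14: oqin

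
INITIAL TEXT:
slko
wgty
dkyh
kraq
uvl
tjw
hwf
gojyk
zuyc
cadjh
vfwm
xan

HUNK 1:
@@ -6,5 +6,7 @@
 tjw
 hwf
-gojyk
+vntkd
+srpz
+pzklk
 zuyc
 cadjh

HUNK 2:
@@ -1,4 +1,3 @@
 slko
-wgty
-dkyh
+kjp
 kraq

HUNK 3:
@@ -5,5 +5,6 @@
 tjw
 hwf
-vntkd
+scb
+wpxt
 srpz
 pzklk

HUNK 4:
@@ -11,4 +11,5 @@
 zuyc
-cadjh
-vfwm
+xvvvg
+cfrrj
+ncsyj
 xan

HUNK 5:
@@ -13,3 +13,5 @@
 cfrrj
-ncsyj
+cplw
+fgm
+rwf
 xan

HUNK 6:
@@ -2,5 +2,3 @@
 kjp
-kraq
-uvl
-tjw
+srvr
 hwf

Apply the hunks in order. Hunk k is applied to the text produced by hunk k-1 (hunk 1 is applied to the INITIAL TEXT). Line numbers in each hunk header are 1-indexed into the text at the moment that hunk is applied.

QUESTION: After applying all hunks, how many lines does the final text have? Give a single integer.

Hunk 1: at line 6 remove [gojyk] add [vntkd,srpz,pzklk] -> 14 lines: slko wgty dkyh kraq uvl tjw hwf vntkd srpz pzklk zuyc cadjh vfwm xan
Hunk 2: at line 1 remove [wgty,dkyh] add [kjp] -> 13 lines: slko kjp kraq uvl tjw hwf vntkd srpz pzklk zuyc cadjh vfwm xan
Hunk 3: at line 5 remove [vntkd] add [scb,wpxt] -> 14 lines: slko kjp kraq uvl tjw hwf scb wpxt srpz pzklk zuyc cadjh vfwm xan
Hunk 4: at line 11 remove [cadjh,vfwm] add [xvvvg,cfrrj,ncsyj] -> 15 lines: slko kjp kraq uvl tjw hwf scb wpxt srpz pzklk zuyc xvvvg cfrrj ncsyj xan
Hunk 5: at line 13 remove [ncsyj] add [cplw,fgm,rwf] -> 17 lines: slko kjp kraq uvl tjw hwf scb wpxt srpz pzklk zuyc xvvvg cfrrj cplw fgm rwf xan
Hunk 6: at line 2 remove [kraq,uvl,tjw] add [srvr] -> 15 lines: slko kjp srvr hwf scb wpxt srpz pzklk zuyc xvvvg cfrrj cplw fgm rwf xan
Final line count: 15

Answer: 15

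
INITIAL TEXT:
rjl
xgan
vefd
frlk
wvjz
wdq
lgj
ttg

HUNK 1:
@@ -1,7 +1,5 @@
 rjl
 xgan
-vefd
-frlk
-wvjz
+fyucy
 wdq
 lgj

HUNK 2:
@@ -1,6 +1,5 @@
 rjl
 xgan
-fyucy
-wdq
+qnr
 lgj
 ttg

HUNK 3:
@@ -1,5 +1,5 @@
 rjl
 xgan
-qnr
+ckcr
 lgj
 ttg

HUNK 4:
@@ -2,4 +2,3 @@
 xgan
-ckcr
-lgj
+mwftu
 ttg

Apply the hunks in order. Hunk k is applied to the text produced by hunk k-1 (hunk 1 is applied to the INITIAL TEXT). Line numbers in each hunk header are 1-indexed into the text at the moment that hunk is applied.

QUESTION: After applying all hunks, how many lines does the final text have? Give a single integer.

Hunk 1: at line 1 remove [vefd,frlk,wvjz] add [fyucy] -> 6 lines: rjl xgan fyucy wdq lgj ttg
Hunk 2: at line 1 remove [fyucy,wdq] add [qnr] -> 5 lines: rjl xgan qnr lgj ttg
Hunk 3: at line 1 remove [qnr] add [ckcr] -> 5 lines: rjl xgan ckcr lgj ttg
Hunk 4: at line 2 remove [ckcr,lgj] add [mwftu] -> 4 lines: rjl xgan mwftu ttg
Final line count: 4

Answer: 4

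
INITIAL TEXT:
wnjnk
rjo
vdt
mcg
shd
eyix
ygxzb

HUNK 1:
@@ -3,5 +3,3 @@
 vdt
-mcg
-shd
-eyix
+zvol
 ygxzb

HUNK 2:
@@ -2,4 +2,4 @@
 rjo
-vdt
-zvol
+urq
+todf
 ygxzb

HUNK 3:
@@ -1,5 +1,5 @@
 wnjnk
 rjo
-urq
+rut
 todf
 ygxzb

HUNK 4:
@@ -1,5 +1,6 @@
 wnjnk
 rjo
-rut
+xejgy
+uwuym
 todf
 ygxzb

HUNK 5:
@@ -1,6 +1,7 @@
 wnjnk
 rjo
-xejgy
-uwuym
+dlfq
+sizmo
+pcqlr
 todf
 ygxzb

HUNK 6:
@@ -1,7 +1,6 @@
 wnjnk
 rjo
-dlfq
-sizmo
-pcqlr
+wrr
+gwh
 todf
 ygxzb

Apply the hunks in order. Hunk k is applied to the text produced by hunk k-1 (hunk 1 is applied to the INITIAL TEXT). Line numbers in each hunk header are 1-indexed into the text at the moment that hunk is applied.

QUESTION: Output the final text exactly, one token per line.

Answer: wnjnk
rjo
wrr
gwh
todf
ygxzb

Derivation:
Hunk 1: at line 3 remove [mcg,shd,eyix] add [zvol] -> 5 lines: wnjnk rjo vdt zvol ygxzb
Hunk 2: at line 2 remove [vdt,zvol] add [urq,todf] -> 5 lines: wnjnk rjo urq todf ygxzb
Hunk 3: at line 1 remove [urq] add [rut] -> 5 lines: wnjnk rjo rut todf ygxzb
Hunk 4: at line 1 remove [rut] add [xejgy,uwuym] -> 6 lines: wnjnk rjo xejgy uwuym todf ygxzb
Hunk 5: at line 1 remove [xejgy,uwuym] add [dlfq,sizmo,pcqlr] -> 7 lines: wnjnk rjo dlfq sizmo pcqlr todf ygxzb
Hunk 6: at line 1 remove [dlfq,sizmo,pcqlr] add [wrr,gwh] -> 6 lines: wnjnk rjo wrr gwh todf ygxzb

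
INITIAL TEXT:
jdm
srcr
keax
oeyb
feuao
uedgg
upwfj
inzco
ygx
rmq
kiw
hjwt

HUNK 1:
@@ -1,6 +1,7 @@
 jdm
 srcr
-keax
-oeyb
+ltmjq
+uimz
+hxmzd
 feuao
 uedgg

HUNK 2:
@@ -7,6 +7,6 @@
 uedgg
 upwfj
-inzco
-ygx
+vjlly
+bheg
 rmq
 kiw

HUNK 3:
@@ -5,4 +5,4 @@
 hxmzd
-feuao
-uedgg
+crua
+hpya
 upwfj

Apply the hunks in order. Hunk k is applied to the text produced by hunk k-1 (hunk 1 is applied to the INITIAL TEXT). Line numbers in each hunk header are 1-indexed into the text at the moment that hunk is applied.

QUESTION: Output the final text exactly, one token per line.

Answer: jdm
srcr
ltmjq
uimz
hxmzd
crua
hpya
upwfj
vjlly
bheg
rmq
kiw
hjwt

Derivation:
Hunk 1: at line 1 remove [keax,oeyb] add [ltmjq,uimz,hxmzd] -> 13 lines: jdm srcr ltmjq uimz hxmzd feuao uedgg upwfj inzco ygx rmq kiw hjwt
Hunk 2: at line 7 remove [inzco,ygx] add [vjlly,bheg] -> 13 lines: jdm srcr ltmjq uimz hxmzd feuao uedgg upwfj vjlly bheg rmq kiw hjwt
Hunk 3: at line 5 remove [feuao,uedgg] add [crua,hpya] -> 13 lines: jdm srcr ltmjq uimz hxmzd crua hpya upwfj vjlly bheg rmq kiw hjwt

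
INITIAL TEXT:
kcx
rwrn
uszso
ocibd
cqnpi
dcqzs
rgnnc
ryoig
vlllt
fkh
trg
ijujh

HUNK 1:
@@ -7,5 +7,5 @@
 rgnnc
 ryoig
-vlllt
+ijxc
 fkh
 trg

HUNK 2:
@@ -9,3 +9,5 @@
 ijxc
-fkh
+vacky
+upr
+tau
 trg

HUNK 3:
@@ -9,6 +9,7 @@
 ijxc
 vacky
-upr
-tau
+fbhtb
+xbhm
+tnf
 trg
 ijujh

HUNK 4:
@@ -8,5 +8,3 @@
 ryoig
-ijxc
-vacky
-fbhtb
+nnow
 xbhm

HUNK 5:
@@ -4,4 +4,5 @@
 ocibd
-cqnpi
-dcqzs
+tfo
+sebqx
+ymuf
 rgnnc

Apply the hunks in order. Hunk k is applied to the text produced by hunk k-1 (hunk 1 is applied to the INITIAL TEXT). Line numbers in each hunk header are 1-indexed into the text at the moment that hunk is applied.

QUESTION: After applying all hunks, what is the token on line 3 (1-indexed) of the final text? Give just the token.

Answer: uszso

Derivation:
Hunk 1: at line 7 remove [vlllt] add [ijxc] -> 12 lines: kcx rwrn uszso ocibd cqnpi dcqzs rgnnc ryoig ijxc fkh trg ijujh
Hunk 2: at line 9 remove [fkh] add [vacky,upr,tau] -> 14 lines: kcx rwrn uszso ocibd cqnpi dcqzs rgnnc ryoig ijxc vacky upr tau trg ijujh
Hunk 3: at line 9 remove [upr,tau] add [fbhtb,xbhm,tnf] -> 15 lines: kcx rwrn uszso ocibd cqnpi dcqzs rgnnc ryoig ijxc vacky fbhtb xbhm tnf trg ijujh
Hunk 4: at line 8 remove [ijxc,vacky,fbhtb] add [nnow] -> 13 lines: kcx rwrn uszso ocibd cqnpi dcqzs rgnnc ryoig nnow xbhm tnf trg ijujh
Hunk 5: at line 4 remove [cqnpi,dcqzs] add [tfo,sebqx,ymuf] -> 14 lines: kcx rwrn uszso ocibd tfo sebqx ymuf rgnnc ryoig nnow xbhm tnf trg ijujh
Final line 3: uszso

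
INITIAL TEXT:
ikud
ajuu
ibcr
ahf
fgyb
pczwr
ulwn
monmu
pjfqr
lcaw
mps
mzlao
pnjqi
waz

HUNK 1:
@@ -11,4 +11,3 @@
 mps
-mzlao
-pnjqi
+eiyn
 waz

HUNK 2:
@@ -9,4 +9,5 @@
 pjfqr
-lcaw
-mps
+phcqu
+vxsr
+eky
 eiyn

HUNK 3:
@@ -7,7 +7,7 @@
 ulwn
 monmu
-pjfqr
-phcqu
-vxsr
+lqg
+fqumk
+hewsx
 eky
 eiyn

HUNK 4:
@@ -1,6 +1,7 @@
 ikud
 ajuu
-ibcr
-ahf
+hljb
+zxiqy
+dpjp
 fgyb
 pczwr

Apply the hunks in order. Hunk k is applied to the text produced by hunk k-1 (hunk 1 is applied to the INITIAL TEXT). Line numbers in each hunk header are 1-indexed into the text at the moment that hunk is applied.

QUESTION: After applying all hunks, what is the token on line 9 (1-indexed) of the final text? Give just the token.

Hunk 1: at line 11 remove [mzlao,pnjqi] add [eiyn] -> 13 lines: ikud ajuu ibcr ahf fgyb pczwr ulwn monmu pjfqr lcaw mps eiyn waz
Hunk 2: at line 9 remove [lcaw,mps] add [phcqu,vxsr,eky] -> 14 lines: ikud ajuu ibcr ahf fgyb pczwr ulwn monmu pjfqr phcqu vxsr eky eiyn waz
Hunk 3: at line 7 remove [pjfqr,phcqu,vxsr] add [lqg,fqumk,hewsx] -> 14 lines: ikud ajuu ibcr ahf fgyb pczwr ulwn monmu lqg fqumk hewsx eky eiyn waz
Hunk 4: at line 1 remove [ibcr,ahf] add [hljb,zxiqy,dpjp] -> 15 lines: ikud ajuu hljb zxiqy dpjp fgyb pczwr ulwn monmu lqg fqumk hewsx eky eiyn waz
Final line 9: monmu

Answer: monmu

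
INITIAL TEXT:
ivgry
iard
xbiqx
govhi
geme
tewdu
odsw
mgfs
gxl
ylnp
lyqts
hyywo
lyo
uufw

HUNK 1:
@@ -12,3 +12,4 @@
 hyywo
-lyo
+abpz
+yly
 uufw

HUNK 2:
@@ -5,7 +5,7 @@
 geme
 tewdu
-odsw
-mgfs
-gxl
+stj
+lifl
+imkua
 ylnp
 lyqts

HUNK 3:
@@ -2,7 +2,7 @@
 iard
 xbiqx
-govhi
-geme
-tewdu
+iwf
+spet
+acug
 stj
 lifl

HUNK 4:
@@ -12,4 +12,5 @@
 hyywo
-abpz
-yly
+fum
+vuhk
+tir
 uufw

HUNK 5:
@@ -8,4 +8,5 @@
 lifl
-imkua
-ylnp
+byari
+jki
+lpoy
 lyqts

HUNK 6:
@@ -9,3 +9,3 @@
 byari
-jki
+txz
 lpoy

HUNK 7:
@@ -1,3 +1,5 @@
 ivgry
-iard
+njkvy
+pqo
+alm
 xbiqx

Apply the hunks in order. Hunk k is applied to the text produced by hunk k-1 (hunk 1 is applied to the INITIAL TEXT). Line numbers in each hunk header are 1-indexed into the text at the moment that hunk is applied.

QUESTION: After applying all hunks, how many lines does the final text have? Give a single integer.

Hunk 1: at line 12 remove [lyo] add [abpz,yly] -> 15 lines: ivgry iard xbiqx govhi geme tewdu odsw mgfs gxl ylnp lyqts hyywo abpz yly uufw
Hunk 2: at line 5 remove [odsw,mgfs,gxl] add [stj,lifl,imkua] -> 15 lines: ivgry iard xbiqx govhi geme tewdu stj lifl imkua ylnp lyqts hyywo abpz yly uufw
Hunk 3: at line 2 remove [govhi,geme,tewdu] add [iwf,spet,acug] -> 15 lines: ivgry iard xbiqx iwf spet acug stj lifl imkua ylnp lyqts hyywo abpz yly uufw
Hunk 4: at line 12 remove [abpz,yly] add [fum,vuhk,tir] -> 16 lines: ivgry iard xbiqx iwf spet acug stj lifl imkua ylnp lyqts hyywo fum vuhk tir uufw
Hunk 5: at line 8 remove [imkua,ylnp] add [byari,jki,lpoy] -> 17 lines: ivgry iard xbiqx iwf spet acug stj lifl byari jki lpoy lyqts hyywo fum vuhk tir uufw
Hunk 6: at line 9 remove [jki] add [txz] -> 17 lines: ivgry iard xbiqx iwf spet acug stj lifl byari txz lpoy lyqts hyywo fum vuhk tir uufw
Hunk 7: at line 1 remove [iard] add [njkvy,pqo,alm] -> 19 lines: ivgry njkvy pqo alm xbiqx iwf spet acug stj lifl byari txz lpoy lyqts hyywo fum vuhk tir uufw
Final line count: 19

Answer: 19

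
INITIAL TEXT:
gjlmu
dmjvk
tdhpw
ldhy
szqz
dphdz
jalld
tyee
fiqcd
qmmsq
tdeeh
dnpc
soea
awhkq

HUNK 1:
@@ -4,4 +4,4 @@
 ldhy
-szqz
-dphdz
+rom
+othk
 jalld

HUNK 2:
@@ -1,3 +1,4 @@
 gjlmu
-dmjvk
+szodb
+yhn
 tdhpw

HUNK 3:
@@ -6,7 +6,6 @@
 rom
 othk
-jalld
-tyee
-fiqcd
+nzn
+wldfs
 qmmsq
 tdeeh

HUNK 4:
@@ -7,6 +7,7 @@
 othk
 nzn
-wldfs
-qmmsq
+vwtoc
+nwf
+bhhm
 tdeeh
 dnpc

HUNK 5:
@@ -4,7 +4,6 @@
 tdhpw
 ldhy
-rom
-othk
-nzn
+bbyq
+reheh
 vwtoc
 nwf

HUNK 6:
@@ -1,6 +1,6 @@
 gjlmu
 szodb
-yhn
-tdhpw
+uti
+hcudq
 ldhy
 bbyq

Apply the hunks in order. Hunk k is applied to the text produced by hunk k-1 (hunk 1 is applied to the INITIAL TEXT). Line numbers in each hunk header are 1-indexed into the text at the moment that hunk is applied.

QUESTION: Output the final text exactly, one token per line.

Hunk 1: at line 4 remove [szqz,dphdz] add [rom,othk] -> 14 lines: gjlmu dmjvk tdhpw ldhy rom othk jalld tyee fiqcd qmmsq tdeeh dnpc soea awhkq
Hunk 2: at line 1 remove [dmjvk] add [szodb,yhn] -> 15 lines: gjlmu szodb yhn tdhpw ldhy rom othk jalld tyee fiqcd qmmsq tdeeh dnpc soea awhkq
Hunk 3: at line 6 remove [jalld,tyee,fiqcd] add [nzn,wldfs] -> 14 lines: gjlmu szodb yhn tdhpw ldhy rom othk nzn wldfs qmmsq tdeeh dnpc soea awhkq
Hunk 4: at line 7 remove [wldfs,qmmsq] add [vwtoc,nwf,bhhm] -> 15 lines: gjlmu szodb yhn tdhpw ldhy rom othk nzn vwtoc nwf bhhm tdeeh dnpc soea awhkq
Hunk 5: at line 4 remove [rom,othk,nzn] add [bbyq,reheh] -> 14 lines: gjlmu szodb yhn tdhpw ldhy bbyq reheh vwtoc nwf bhhm tdeeh dnpc soea awhkq
Hunk 6: at line 1 remove [yhn,tdhpw] add [uti,hcudq] -> 14 lines: gjlmu szodb uti hcudq ldhy bbyq reheh vwtoc nwf bhhm tdeeh dnpc soea awhkq

Answer: gjlmu
szodb
uti
hcudq
ldhy
bbyq
reheh
vwtoc
nwf
bhhm
tdeeh
dnpc
soea
awhkq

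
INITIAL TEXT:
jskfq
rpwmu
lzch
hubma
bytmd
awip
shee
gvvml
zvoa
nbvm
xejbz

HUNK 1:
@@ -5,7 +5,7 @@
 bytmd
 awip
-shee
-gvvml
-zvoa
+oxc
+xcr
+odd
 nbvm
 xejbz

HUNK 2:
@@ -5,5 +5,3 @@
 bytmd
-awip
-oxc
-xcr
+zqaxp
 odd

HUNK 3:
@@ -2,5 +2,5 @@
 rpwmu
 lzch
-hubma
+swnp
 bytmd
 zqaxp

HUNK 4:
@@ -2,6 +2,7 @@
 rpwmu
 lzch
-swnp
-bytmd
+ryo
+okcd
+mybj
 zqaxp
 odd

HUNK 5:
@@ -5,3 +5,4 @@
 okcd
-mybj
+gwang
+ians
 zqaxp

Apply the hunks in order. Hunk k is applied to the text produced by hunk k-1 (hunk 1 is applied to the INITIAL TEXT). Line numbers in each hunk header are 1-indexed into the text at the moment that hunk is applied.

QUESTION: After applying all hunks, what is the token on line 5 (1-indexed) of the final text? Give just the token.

Answer: okcd

Derivation:
Hunk 1: at line 5 remove [shee,gvvml,zvoa] add [oxc,xcr,odd] -> 11 lines: jskfq rpwmu lzch hubma bytmd awip oxc xcr odd nbvm xejbz
Hunk 2: at line 5 remove [awip,oxc,xcr] add [zqaxp] -> 9 lines: jskfq rpwmu lzch hubma bytmd zqaxp odd nbvm xejbz
Hunk 3: at line 2 remove [hubma] add [swnp] -> 9 lines: jskfq rpwmu lzch swnp bytmd zqaxp odd nbvm xejbz
Hunk 4: at line 2 remove [swnp,bytmd] add [ryo,okcd,mybj] -> 10 lines: jskfq rpwmu lzch ryo okcd mybj zqaxp odd nbvm xejbz
Hunk 5: at line 5 remove [mybj] add [gwang,ians] -> 11 lines: jskfq rpwmu lzch ryo okcd gwang ians zqaxp odd nbvm xejbz
Final line 5: okcd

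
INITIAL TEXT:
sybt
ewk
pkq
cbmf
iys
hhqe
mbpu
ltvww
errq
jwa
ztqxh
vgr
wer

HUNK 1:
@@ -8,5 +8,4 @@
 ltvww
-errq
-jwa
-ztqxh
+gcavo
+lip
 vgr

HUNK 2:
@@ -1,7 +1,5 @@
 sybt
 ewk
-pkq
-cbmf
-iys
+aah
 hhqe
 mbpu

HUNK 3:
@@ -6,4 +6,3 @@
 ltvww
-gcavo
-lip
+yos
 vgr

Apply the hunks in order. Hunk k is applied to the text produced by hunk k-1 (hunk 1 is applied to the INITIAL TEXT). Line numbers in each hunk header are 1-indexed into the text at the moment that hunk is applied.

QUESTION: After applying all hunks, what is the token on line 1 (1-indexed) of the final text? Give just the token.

Answer: sybt

Derivation:
Hunk 1: at line 8 remove [errq,jwa,ztqxh] add [gcavo,lip] -> 12 lines: sybt ewk pkq cbmf iys hhqe mbpu ltvww gcavo lip vgr wer
Hunk 2: at line 1 remove [pkq,cbmf,iys] add [aah] -> 10 lines: sybt ewk aah hhqe mbpu ltvww gcavo lip vgr wer
Hunk 3: at line 6 remove [gcavo,lip] add [yos] -> 9 lines: sybt ewk aah hhqe mbpu ltvww yos vgr wer
Final line 1: sybt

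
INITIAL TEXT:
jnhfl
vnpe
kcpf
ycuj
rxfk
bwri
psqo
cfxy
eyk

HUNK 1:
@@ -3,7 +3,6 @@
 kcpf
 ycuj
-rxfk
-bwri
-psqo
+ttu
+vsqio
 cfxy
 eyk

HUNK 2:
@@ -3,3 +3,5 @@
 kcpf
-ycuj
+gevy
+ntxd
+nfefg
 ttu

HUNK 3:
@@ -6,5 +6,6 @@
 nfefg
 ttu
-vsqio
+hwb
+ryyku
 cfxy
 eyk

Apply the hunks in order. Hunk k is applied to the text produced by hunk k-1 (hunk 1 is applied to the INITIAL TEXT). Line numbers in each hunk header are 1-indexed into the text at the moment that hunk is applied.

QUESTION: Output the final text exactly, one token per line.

Answer: jnhfl
vnpe
kcpf
gevy
ntxd
nfefg
ttu
hwb
ryyku
cfxy
eyk

Derivation:
Hunk 1: at line 3 remove [rxfk,bwri,psqo] add [ttu,vsqio] -> 8 lines: jnhfl vnpe kcpf ycuj ttu vsqio cfxy eyk
Hunk 2: at line 3 remove [ycuj] add [gevy,ntxd,nfefg] -> 10 lines: jnhfl vnpe kcpf gevy ntxd nfefg ttu vsqio cfxy eyk
Hunk 3: at line 6 remove [vsqio] add [hwb,ryyku] -> 11 lines: jnhfl vnpe kcpf gevy ntxd nfefg ttu hwb ryyku cfxy eyk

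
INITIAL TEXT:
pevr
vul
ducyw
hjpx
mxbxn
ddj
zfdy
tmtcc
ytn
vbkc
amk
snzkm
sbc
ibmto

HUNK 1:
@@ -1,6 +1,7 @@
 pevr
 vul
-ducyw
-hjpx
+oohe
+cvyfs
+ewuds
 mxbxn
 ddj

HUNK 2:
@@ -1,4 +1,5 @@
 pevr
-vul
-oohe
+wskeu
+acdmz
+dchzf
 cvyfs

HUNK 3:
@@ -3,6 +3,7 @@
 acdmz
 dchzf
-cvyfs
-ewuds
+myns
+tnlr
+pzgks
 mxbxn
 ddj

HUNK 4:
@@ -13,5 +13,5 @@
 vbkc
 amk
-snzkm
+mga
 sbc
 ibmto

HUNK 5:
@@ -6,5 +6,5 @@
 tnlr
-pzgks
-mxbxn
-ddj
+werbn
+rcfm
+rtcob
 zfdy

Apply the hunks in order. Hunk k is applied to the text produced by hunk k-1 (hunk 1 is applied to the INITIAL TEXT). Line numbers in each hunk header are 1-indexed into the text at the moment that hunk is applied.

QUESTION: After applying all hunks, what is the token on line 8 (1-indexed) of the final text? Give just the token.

Answer: rcfm

Derivation:
Hunk 1: at line 1 remove [ducyw,hjpx] add [oohe,cvyfs,ewuds] -> 15 lines: pevr vul oohe cvyfs ewuds mxbxn ddj zfdy tmtcc ytn vbkc amk snzkm sbc ibmto
Hunk 2: at line 1 remove [vul,oohe] add [wskeu,acdmz,dchzf] -> 16 lines: pevr wskeu acdmz dchzf cvyfs ewuds mxbxn ddj zfdy tmtcc ytn vbkc amk snzkm sbc ibmto
Hunk 3: at line 3 remove [cvyfs,ewuds] add [myns,tnlr,pzgks] -> 17 lines: pevr wskeu acdmz dchzf myns tnlr pzgks mxbxn ddj zfdy tmtcc ytn vbkc amk snzkm sbc ibmto
Hunk 4: at line 13 remove [snzkm] add [mga] -> 17 lines: pevr wskeu acdmz dchzf myns tnlr pzgks mxbxn ddj zfdy tmtcc ytn vbkc amk mga sbc ibmto
Hunk 5: at line 6 remove [pzgks,mxbxn,ddj] add [werbn,rcfm,rtcob] -> 17 lines: pevr wskeu acdmz dchzf myns tnlr werbn rcfm rtcob zfdy tmtcc ytn vbkc amk mga sbc ibmto
Final line 8: rcfm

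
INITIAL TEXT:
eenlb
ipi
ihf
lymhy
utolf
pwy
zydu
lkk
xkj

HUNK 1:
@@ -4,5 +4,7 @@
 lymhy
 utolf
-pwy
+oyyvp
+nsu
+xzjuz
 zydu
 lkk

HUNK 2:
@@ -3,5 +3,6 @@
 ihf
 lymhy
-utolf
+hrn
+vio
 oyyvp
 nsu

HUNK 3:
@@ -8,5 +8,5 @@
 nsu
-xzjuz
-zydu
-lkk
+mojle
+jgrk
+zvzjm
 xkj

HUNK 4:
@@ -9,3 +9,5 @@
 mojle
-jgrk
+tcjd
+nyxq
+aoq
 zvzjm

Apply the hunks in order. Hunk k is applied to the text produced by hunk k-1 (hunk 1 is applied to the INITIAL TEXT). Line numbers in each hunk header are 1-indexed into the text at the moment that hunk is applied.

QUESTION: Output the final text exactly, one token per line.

Hunk 1: at line 4 remove [pwy] add [oyyvp,nsu,xzjuz] -> 11 lines: eenlb ipi ihf lymhy utolf oyyvp nsu xzjuz zydu lkk xkj
Hunk 2: at line 3 remove [utolf] add [hrn,vio] -> 12 lines: eenlb ipi ihf lymhy hrn vio oyyvp nsu xzjuz zydu lkk xkj
Hunk 3: at line 8 remove [xzjuz,zydu,lkk] add [mojle,jgrk,zvzjm] -> 12 lines: eenlb ipi ihf lymhy hrn vio oyyvp nsu mojle jgrk zvzjm xkj
Hunk 4: at line 9 remove [jgrk] add [tcjd,nyxq,aoq] -> 14 lines: eenlb ipi ihf lymhy hrn vio oyyvp nsu mojle tcjd nyxq aoq zvzjm xkj

Answer: eenlb
ipi
ihf
lymhy
hrn
vio
oyyvp
nsu
mojle
tcjd
nyxq
aoq
zvzjm
xkj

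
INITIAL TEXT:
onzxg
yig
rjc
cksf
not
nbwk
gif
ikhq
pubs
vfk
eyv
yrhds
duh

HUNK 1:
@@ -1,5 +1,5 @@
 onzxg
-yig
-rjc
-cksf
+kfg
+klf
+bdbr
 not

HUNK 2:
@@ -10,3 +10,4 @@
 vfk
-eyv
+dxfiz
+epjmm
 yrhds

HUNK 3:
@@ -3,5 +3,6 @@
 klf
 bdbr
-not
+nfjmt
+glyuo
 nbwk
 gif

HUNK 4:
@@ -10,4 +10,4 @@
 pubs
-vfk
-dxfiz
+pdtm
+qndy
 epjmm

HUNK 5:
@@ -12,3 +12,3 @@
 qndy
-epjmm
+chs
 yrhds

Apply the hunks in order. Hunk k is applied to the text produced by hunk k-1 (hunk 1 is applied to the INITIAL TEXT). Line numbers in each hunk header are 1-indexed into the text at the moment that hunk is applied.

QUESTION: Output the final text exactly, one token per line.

Hunk 1: at line 1 remove [yig,rjc,cksf] add [kfg,klf,bdbr] -> 13 lines: onzxg kfg klf bdbr not nbwk gif ikhq pubs vfk eyv yrhds duh
Hunk 2: at line 10 remove [eyv] add [dxfiz,epjmm] -> 14 lines: onzxg kfg klf bdbr not nbwk gif ikhq pubs vfk dxfiz epjmm yrhds duh
Hunk 3: at line 3 remove [not] add [nfjmt,glyuo] -> 15 lines: onzxg kfg klf bdbr nfjmt glyuo nbwk gif ikhq pubs vfk dxfiz epjmm yrhds duh
Hunk 4: at line 10 remove [vfk,dxfiz] add [pdtm,qndy] -> 15 lines: onzxg kfg klf bdbr nfjmt glyuo nbwk gif ikhq pubs pdtm qndy epjmm yrhds duh
Hunk 5: at line 12 remove [epjmm] add [chs] -> 15 lines: onzxg kfg klf bdbr nfjmt glyuo nbwk gif ikhq pubs pdtm qndy chs yrhds duh

Answer: onzxg
kfg
klf
bdbr
nfjmt
glyuo
nbwk
gif
ikhq
pubs
pdtm
qndy
chs
yrhds
duh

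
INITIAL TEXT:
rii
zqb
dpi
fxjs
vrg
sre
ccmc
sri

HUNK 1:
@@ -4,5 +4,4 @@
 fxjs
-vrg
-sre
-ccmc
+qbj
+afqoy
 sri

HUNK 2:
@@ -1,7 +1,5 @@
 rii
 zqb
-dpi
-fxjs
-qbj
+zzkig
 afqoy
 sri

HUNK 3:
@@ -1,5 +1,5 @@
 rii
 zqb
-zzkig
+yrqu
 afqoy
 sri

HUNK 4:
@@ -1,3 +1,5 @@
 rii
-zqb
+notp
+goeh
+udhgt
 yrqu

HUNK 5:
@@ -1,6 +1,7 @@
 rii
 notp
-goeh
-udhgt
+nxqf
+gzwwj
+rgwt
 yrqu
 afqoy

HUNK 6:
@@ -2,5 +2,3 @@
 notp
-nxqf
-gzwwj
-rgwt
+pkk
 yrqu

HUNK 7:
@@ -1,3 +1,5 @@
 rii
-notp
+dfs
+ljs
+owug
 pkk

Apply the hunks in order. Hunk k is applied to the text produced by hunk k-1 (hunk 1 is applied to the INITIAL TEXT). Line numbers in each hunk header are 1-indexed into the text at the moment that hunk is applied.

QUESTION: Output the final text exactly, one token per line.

Answer: rii
dfs
ljs
owug
pkk
yrqu
afqoy
sri

Derivation:
Hunk 1: at line 4 remove [vrg,sre,ccmc] add [qbj,afqoy] -> 7 lines: rii zqb dpi fxjs qbj afqoy sri
Hunk 2: at line 1 remove [dpi,fxjs,qbj] add [zzkig] -> 5 lines: rii zqb zzkig afqoy sri
Hunk 3: at line 1 remove [zzkig] add [yrqu] -> 5 lines: rii zqb yrqu afqoy sri
Hunk 4: at line 1 remove [zqb] add [notp,goeh,udhgt] -> 7 lines: rii notp goeh udhgt yrqu afqoy sri
Hunk 5: at line 1 remove [goeh,udhgt] add [nxqf,gzwwj,rgwt] -> 8 lines: rii notp nxqf gzwwj rgwt yrqu afqoy sri
Hunk 6: at line 2 remove [nxqf,gzwwj,rgwt] add [pkk] -> 6 lines: rii notp pkk yrqu afqoy sri
Hunk 7: at line 1 remove [notp] add [dfs,ljs,owug] -> 8 lines: rii dfs ljs owug pkk yrqu afqoy sri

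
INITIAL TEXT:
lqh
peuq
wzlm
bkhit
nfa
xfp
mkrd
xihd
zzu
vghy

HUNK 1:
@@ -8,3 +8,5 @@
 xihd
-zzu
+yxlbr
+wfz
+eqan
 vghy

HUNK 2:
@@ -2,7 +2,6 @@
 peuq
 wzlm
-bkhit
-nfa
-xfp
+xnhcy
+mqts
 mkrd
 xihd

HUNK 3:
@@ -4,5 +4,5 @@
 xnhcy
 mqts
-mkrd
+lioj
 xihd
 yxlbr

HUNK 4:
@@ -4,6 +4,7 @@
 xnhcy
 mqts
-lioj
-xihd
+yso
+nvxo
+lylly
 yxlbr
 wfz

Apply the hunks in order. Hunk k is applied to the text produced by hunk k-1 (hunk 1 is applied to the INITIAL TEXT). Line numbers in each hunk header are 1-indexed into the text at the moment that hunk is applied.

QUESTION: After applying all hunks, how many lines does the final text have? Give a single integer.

Hunk 1: at line 8 remove [zzu] add [yxlbr,wfz,eqan] -> 12 lines: lqh peuq wzlm bkhit nfa xfp mkrd xihd yxlbr wfz eqan vghy
Hunk 2: at line 2 remove [bkhit,nfa,xfp] add [xnhcy,mqts] -> 11 lines: lqh peuq wzlm xnhcy mqts mkrd xihd yxlbr wfz eqan vghy
Hunk 3: at line 4 remove [mkrd] add [lioj] -> 11 lines: lqh peuq wzlm xnhcy mqts lioj xihd yxlbr wfz eqan vghy
Hunk 4: at line 4 remove [lioj,xihd] add [yso,nvxo,lylly] -> 12 lines: lqh peuq wzlm xnhcy mqts yso nvxo lylly yxlbr wfz eqan vghy
Final line count: 12

Answer: 12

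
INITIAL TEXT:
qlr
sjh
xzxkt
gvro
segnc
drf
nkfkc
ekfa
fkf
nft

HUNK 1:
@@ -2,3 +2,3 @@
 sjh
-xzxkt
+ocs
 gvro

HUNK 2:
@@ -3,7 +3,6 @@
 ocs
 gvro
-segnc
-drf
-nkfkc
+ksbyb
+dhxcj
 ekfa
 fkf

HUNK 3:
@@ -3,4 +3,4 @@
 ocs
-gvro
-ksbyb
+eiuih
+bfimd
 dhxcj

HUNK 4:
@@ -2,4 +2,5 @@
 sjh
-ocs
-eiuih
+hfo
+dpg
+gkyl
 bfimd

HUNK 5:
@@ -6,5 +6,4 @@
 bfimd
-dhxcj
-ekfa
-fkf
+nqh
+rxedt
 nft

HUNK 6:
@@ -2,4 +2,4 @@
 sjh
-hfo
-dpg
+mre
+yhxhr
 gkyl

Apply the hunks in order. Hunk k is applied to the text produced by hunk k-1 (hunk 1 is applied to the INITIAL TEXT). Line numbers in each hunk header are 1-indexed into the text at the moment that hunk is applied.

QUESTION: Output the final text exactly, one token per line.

Hunk 1: at line 2 remove [xzxkt] add [ocs] -> 10 lines: qlr sjh ocs gvro segnc drf nkfkc ekfa fkf nft
Hunk 2: at line 3 remove [segnc,drf,nkfkc] add [ksbyb,dhxcj] -> 9 lines: qlr sjh ocs gvro ksbyb dhxcj ekfa fkf nft
Hunk 3: at line 3 remove [gvro,ksbyb] add [eiuih,bfimd] -> 9 lines: qlr sjh ocs eiuih bfimd dhxcj ekfa fkf nft
Hunk 4: at line 2 remove [ocs,eiuih] add [hfo,dpg,gkyl] -> 10 lines: qlr sjh hfo dpg gkyl bfimd dhxcj ekfa fkf nft
Hunk 5: at line 6 remove [dhxcj,ekfa,fkf] add [nqh,rxedt] -> 9 lines: qlr sjh hfo dpg gkyl bfimd nqh rxedt nft
Hunk 6: at line 2 remove [hfo,dpg] add [mre,yhxhr] -> 9 lines: qlr sjh mre yhxhr gkyl bfimd nqh rxedt nft

Answer: qlr
sjh
mre
yhxhr
gkyl
bfimd
nqh
rxedt
nft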